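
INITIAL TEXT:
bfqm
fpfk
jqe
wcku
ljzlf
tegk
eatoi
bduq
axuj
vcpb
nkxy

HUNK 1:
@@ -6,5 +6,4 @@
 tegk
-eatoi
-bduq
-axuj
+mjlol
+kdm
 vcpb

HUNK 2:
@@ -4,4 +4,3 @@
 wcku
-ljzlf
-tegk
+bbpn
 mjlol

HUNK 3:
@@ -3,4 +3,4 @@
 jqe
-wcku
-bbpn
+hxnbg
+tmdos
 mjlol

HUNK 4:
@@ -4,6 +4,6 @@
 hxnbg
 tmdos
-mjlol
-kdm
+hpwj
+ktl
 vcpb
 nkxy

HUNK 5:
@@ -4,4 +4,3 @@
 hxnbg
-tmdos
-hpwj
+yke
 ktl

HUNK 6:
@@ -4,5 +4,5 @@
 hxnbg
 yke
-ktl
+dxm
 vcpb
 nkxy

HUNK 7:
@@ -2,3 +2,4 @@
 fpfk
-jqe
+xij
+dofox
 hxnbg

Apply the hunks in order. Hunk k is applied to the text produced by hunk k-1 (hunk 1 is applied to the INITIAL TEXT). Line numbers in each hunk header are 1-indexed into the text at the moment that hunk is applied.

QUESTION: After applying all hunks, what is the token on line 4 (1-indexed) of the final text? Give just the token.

Answer: dofox

Derivation:
Hunk 1: at line 6 remove [eatoi,bduq,axuj] add [mjlol,kdm] -> 10 lines: bfqm fpfk jqe wcku ljzlf tegk mjlol kdm vcpb nkxy
Hunk 2: at line 4 remove [ljzlf,tegk] add [bbpn] -> 9 lines: bfqm fpfk jqe wcku bbpn mjlol kdm vcpb nkxy
Hunk 3: at line 3 remove [wcku,bbpn] add [hxnbg,tmdos] -> 9 lines: bfqm fpfk jqe hxnbg tmdos mjlol kdm vcpb nkxy
Hunk 4: at line 4 remove [mjlol,kdm] add [hpwj,ktl] -> 9 lines: bfqm fpfk jqe hxnbg tmdos hpwj ktl vcpb nkxy
Hunk 5: at line 4 remove [tmdos,hpwj] add [yke] -> 8 lines: bfqm fpfk jqe hxnbg yke ktl vcpb nkxy
Hunk 6: at line 4 remove [ktl] add [dxm] -> 8 lines: bfqm fpfk jqe hxnbg yke dxm vcpb nkxy
Hunk 7: at line 2 remove [jqe] add [xij,dofox] -> 9 lines: bfqm fpfk xij dofox hxnbg yke dxm vcpb nkxy
Final line 4: dofox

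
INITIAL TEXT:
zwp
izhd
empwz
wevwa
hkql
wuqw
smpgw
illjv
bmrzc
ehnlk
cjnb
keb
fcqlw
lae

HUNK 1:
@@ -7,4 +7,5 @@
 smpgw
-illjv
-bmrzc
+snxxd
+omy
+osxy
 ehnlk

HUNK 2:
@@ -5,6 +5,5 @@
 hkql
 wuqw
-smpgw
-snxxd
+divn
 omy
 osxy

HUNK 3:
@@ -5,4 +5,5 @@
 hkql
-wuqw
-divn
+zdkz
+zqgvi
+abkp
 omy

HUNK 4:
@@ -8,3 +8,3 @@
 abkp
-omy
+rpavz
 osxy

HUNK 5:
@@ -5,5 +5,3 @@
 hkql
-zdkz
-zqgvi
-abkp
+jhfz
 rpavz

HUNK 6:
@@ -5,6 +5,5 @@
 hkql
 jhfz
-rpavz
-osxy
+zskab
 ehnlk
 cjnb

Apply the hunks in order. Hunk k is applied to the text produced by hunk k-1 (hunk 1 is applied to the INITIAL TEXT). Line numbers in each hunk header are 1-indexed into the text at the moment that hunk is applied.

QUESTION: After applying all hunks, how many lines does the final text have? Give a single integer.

Hunk 1: at line 7 remove [illjv,bmrzc] add [snxxd,omy,osxy] -> 15 lines: zwp izhd empwz wevwa hkql wuqw smpgw snxxd omy osxy ehnlk cjnb keb fcqlw lae
Hunk 2: at line 5 remove [smpgw,snxxd] add [divn] -> 14 lines: zwp izhd empwz wevwa hkql wuqw divn omy osxy ehnlk cjnb keb fcqlw lae
Hunk 3: at line 5 remove [wuqw,divn] add [zdkz,zqgvi,abkp] -> 15 lines: zwp izhd empwz wevwa hkql zdkz zqgvi abkp omy osxy ehnlk cjnb keb fcqlw lae
Hunk 4: at line 8 remove [omy] add [rpavz] -> 15 lines: zwp izhd empwz wevwa hkql zdkz zqgvi abkp rpavz osxy ehnlk cjnb keb fcqlw lae
Hunk 5: at line 5 remove [zdkz,zqgvi,abkp] add [jhfz] -> 13 lines: zwp izhd empwz wevwa hkql jhfz rpavz osxy ehnlk cjnb keb fcqlw lae
Hunk 6: at line 5 remove [rpavz,osxy] add [zskab] -> 12 lines: zwp izhd empwz wevwa hkql jhfz zskab ehnlk cjnb keb fcqlw lae
Final line count: 12

Answer: 12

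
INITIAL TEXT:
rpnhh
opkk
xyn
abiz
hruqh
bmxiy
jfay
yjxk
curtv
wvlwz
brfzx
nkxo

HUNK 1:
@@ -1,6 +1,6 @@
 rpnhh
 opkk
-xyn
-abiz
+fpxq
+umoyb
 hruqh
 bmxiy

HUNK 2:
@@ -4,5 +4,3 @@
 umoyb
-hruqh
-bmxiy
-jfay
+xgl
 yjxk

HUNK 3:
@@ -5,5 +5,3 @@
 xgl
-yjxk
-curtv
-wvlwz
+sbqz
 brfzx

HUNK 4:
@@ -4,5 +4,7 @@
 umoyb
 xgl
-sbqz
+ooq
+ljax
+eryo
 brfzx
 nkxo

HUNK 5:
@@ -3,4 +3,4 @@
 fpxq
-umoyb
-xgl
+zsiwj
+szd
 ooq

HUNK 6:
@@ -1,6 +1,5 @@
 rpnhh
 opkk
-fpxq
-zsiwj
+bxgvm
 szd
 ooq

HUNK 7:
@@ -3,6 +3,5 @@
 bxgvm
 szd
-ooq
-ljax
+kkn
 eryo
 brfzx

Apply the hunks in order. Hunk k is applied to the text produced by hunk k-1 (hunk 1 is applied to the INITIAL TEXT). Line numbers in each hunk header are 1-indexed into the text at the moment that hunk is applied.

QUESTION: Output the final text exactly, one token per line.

Answer: rpnhh
opkk
bxgvm
szd
kkn
eryo
brfzx
nkxo

Derivation:
Hunk 1: at line 1 remove [xyn,abiz] add [fpxq,umoyb] -> 12 lines: rpnhh opkk fpxq umoyb hruqh bmxiy jfay yjxk curtv wvlwz brfzx nkxo
Hunk 2: at line 4 remove [hruqh,bmxiy,jfay] add [xgl] -> 10 lines: rpnhh opkk fpxq umoyb xgl yjxk curtv wvlwz brfzx nkxo
Hunk 3: at line 5 remove [yjxk,curtv,wvlwz] add [sbqz] -> 8 lines: rpnhh opkk fpxq umoyb xgl sbqz brfzx nkxo
Hunk 4: at line 4 remove [sbqz] add [ooq,ljax,eryo] -> 10 lines: rpnhh opkk fpxq umoyb xgl ooq ljax eryo brfzx nkxo
Hunk 5: at line 3 remove [umoyb,xgl] add [zsiwj,szd] -> 10 lines: rpnhh opkk fpxq zsiwj szd ooq ljax eryo brfzx nkxo
Hunk 6: at line 1 remove [fpxq,zsiwj] add [bxgvm] -> 9 lines: rpnhh opkk bxgvm szd ooq ljax eryo brfzx nkxo
Hunk 7: at line 3 remove [ooq,ljax] add [kkn] -> 8 lines: rpnhh opkk bxgvm szd kkn eryo brfzx nkxo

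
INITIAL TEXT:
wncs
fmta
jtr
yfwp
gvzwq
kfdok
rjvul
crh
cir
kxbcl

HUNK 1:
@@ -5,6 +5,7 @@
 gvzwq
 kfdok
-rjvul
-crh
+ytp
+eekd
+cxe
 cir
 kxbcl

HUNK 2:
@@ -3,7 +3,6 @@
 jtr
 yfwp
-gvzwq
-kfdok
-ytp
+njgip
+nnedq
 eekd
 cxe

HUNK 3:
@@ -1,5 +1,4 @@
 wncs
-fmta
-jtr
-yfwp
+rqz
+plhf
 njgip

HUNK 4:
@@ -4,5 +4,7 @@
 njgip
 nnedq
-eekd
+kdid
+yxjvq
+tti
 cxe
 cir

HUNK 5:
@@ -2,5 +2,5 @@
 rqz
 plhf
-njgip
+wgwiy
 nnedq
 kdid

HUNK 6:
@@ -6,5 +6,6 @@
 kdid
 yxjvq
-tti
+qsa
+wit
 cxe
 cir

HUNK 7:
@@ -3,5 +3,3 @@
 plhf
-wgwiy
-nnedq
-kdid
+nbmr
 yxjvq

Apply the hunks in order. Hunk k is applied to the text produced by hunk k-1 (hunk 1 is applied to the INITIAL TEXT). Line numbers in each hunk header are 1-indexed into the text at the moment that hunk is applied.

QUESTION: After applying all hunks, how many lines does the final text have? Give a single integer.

Answer: 10

Derivation:
Hunk 1: at line 5 remove [rjvul,crh] add [ytp,eekd,cxe] -> 11 lines: wncs fmta jtr yfwp gvzwq kfdok ytp eekd cxe cir kxbcl
Hunk 2: at line 3 remove [gvzwq,kfdok,ytp] add [njgip,nnedq] -> 10 lines: wncs fmta jtr yfwp njgip nnedq eekd cxe cir kxbcl
Hunk 3: at line 1 remove [fmta,jtr,yfwp] add [rqz,plhf] -> 9 lines: wncs rqz plhf njgip nnedq eekd cxe cir kxbcl
Hunk 4: at line 4 remove [eekd] add [kdid,yxjvq,tti] -> 11 lines: wncs rqz plhf njgip nnedq kdid yxjvq tti cxe cir kxbcl
Hunk 5: at line 2 remove [njgip] add [wgwiy] -> 11 lines: wncs rqz plhf wgwiy nnedq kdid yxjvq tti cxe cir kxbcl
Hunk 6: at line 6 remove [tti] add [qsa,wit] -> 12 lines: wncs rqz plhf wgwiy nnedq kdid yxjvq qsa wit cxe cir kxbcl
Hunk 7: at line 3 remove [wgwiy,nnedq,kdid] add [nbmr] -> 10 lines: wncs rqz plhf nbmr yxjvq qsa wit cxe cir kxbcl
Final line count: 10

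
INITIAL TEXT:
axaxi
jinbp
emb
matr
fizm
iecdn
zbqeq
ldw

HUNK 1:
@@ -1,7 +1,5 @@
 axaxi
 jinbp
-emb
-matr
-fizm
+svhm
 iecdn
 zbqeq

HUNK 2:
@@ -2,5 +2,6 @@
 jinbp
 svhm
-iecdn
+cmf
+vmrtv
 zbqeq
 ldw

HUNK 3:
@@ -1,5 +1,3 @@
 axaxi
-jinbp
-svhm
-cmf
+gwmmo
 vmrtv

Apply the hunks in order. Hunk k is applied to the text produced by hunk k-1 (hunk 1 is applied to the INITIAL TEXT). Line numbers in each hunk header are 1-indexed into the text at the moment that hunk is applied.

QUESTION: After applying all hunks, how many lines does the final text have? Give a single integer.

Hunk 1: at line 1 remove [emb,matr,fizm] add [svhm] -> 6 lines: axaxi jinbp svhm iecdn zbqeq ldw
Hunk 2: at line 2 remove [iecdn] add [cmf,vmrtv] -> 7 lines: axaxi jinbp svhm cmf vmrtv zbqeq ldw
Hunk 3: at line 1 remove [jinbp,svhm,cmf] add [gwmmo] -> 5 lines: axaxi gwmmo vmrtv zbqeq ldw
Final line count: 5

Answer: 5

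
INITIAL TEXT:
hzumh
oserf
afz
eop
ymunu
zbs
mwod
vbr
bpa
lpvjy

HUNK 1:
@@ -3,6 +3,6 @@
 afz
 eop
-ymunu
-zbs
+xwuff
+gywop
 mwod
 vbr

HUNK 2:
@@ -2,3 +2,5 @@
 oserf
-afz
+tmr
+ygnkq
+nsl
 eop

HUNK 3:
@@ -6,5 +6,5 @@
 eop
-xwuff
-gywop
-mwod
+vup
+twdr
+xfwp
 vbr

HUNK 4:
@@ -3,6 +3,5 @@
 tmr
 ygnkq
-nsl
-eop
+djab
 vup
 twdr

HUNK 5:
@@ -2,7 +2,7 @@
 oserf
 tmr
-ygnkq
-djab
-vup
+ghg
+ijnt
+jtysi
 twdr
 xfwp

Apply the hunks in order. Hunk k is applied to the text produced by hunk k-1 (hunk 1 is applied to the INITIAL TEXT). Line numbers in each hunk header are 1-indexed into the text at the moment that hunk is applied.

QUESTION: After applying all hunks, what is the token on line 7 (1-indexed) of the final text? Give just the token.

Answer: twdr

Derivation:
Hunk 1: at line 3 remove [ymunu,zbs] add [xwuff,gywop] -> 10 lines: hzumh oserf afz eop xwuff gywop mwod vbr bpa lpvjy
Hunk 2: at line 2 remove [afz] add [tmr,ygnkq,nsl] -> 12 lines: hzumh oserf tmr ygnkq nsl eop xwuff gywop mwod vbr bpa lpvjy
Hunk 3: at line 6 remove [xwuff,gywop,mwod] add [vup,twdr,xfwp] -> 12 lines: hzumh oserf tmr ygnkq nsl eop vup twdr xfwp vbr bpa lpvjy
Hunk 4: at line 3 remove [nsl,eop] add [djab] -> 11 lines: hzumh oserf tmr ygnkq djab vup twdr xfwp vbr bpa lpvjy
Hunk 5: at line 2 remove [ygnkq,djab,vup] add [ghg,ijnt,jtysi] -> 11 lines: hzumh oserf tmr ghg ijnt jtysi twdr xfwp vbr bpa lpvjy
Final line 7: twdr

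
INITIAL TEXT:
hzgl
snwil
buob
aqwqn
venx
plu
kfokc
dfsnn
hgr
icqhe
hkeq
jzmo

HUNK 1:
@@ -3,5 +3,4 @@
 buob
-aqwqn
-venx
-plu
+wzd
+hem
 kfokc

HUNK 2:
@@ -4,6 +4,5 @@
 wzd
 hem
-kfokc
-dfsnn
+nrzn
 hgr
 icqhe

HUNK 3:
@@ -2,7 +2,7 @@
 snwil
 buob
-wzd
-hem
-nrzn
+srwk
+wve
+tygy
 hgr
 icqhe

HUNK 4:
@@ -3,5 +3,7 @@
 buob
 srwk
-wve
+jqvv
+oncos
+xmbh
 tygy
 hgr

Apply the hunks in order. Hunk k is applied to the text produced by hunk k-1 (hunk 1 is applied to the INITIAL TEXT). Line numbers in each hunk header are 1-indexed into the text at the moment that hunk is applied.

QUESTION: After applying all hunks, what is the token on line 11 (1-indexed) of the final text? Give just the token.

Answer: hkeq

Derivation:
Hunk 1: at line 3 remove [aqwqn,venx,plu] add [wzd,hem] -> 11 lines: hzgl snwil buob wzd hem kfokc dfsnn hgr icqhe hkeq jzmo
Hunk 2: at line 4 remove [kfokc,dfsnn] add [nrzn] -> 10 lines: hzgl snwil buob wzd hem nrzn hgr icqhe hkeq jzmo
Hunk 3: at line 2 remove [wzd,hem,nrzn] add [srwk,wve,tygy] -> 10 lines: hzgl snwil buob srwk wve tygy hgr icqhe hkeq jzmo
Hunk 4: at line 3 remove [wve] add [jqvv,oncos,xmbh] -> 12 lines: hzgl snwil buob srwk jqvv oncos xmbh tygy hgr icqhe hkeq jzmo
Final line 11: hkeq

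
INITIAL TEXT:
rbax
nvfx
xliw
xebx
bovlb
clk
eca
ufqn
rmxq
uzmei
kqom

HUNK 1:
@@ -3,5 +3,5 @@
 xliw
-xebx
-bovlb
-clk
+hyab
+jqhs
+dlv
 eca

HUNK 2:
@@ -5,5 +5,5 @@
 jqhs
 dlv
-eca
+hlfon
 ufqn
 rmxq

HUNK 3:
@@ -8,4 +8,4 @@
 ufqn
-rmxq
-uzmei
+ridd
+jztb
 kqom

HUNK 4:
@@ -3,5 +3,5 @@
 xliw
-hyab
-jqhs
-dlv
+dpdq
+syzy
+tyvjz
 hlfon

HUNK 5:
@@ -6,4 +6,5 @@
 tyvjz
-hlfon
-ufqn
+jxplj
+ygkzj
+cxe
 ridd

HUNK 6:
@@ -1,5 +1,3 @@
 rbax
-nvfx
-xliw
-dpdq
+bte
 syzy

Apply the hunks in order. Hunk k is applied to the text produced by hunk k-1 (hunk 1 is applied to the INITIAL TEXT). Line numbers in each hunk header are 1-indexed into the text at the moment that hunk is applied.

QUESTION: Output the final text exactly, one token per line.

Hunk 1: at line 3 remove [xebx,bovlb,clk] add [hyab,jqhs,dlv] -> 11 lines: rbax nvfx xliw hyab jqhs dlv eca ufqn rmxq uzmei kqom
Hunk 2: at line 5 remove [eca] add [hlfon] -> 11 lines: rbax nvfx xliw hyab jqhs dlv hlfon ufqn rmxq uzmei kqom
Hunk 3: at line 8 remove [rmxq,uzmei] add [ridd,jztb] -> 11 lines: rbax nvfx xliw hyab jqhs dlv hlfon ufqn ridd jztb kqom
Hunk 4: at line 3 remove [hyab,jqhs,dlv] add [dpdq,syzy,tyvjz] -> 11 lines: rbax nvfx xliw dpdq syzy tyvjz hlfon ufqn ridd jztb kqom
Hunk 5: at line 6 remove [hlfon,ufqn] add [jxplj,ygkzj,cxe] -> 12 lines: rbax nvfx xliw dpdq syzy tyvjz jxplj ygkzj cxe ridd jztb kqom
Hunk 6: at line 1 remove [nvfx,xliw,dpdq] add [bte] -> 10 lines: rbax bte syzy tyvjz jxplj ygkzj cxe ridd jztb kqom

Answer: rbax
bte
syzy
tyvjz
jxplj
ygkzj
cxe
ridd
jztb
kqom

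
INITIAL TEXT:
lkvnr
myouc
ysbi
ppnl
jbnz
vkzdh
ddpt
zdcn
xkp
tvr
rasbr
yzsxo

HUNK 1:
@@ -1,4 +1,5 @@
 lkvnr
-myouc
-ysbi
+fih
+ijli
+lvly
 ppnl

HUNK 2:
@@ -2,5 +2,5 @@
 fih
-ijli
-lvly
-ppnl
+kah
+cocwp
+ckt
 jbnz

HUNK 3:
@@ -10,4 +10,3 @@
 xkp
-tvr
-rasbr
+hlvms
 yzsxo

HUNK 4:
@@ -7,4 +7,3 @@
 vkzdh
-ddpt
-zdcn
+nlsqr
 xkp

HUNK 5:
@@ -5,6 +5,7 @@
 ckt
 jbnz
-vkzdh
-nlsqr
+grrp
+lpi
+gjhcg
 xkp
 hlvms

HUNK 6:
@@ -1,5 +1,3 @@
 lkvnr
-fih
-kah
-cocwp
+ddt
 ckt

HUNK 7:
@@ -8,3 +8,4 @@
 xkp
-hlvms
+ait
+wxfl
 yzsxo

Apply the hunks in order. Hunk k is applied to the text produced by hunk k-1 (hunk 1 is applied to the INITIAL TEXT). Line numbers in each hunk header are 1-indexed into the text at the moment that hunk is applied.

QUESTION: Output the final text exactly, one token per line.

Answer: lkvnr
ddt
ckt
jbnz
grrp
lpi
gjhcg
xkp
ait
wxfl
yzsxo

Derivation:
Hunk 1: at line 1 remove [myouc,ysbi] add [fih,ijli,lvly] -> 13 lines: lkvnr fih ijli lvly ppnl jbnz vkzdh ddpt zdcn xkp tvr rasbr yzsxo
Hunk 2: at line 2 remove [ijli,lvly,ppnl] add [kah,cocwp,ckt] -> 13 lines: lkvnr fih kah cocwp ckt jbnz vkzdh ddpt zdcn xkp tvr rasbr yzsxo
Hunk 3: at line 10 remove [tvr,rasbr] add [hlvms] -> 12 lines: lkvnr fih kah cocwp ckt jbnz vkzdh ddpt zdcn xkp hlvms yzsxo
Hunk 4: at line 7 remove [ddpt,zdcn] add [nlsqr] -> 11 lines: lkvnr fih kah cocwp ckt jbnz vkzdh nlsqr xkp hlvms yzsxo
Hunk 5: at line 5 remove [vkzdh,nlsqr] add [grrp,lpi,gjhcg] -> 12 lines: lkvnr fih kah cocwp ckt jbnz grrp lpi gjhcg xkp hlvms yzsxo
Hunk 6: at line 1 remove [fih,kah,cocwp] add [ddt] -> 10 lines: lkvnr ddt ckt jbnz grrp lpi gjhcg xkp hlvms yzsxo
Hunk 7: at line 8 remove [hlvms] add [ait,wxfl] -> 11 lines: lkvnr ddt ckt jbnz grrp lpi gjhcg xkp ait wxfl yzsxo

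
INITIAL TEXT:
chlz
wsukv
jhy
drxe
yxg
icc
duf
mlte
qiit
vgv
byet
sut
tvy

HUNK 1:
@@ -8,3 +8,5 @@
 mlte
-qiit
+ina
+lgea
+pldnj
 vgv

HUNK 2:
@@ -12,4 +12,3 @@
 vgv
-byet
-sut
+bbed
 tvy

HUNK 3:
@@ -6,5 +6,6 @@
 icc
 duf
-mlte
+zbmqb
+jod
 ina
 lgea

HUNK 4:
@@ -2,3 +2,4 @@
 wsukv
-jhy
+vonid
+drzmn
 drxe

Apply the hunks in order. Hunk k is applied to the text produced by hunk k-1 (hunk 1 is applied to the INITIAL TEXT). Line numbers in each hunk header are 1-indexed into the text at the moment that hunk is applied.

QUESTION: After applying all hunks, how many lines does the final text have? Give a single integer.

Answer: 16

Derivation:
Hunk 1: at line 8 remove [qiit] add [ina,lgea,pldnj] -> 15 lines: chlz wsukv jhy drxe yxg icc duf mlte ina lgea pldnj vgv byet sut tvy
Hunk 2: at line 12 remove [byet,sut] add [bbed] -> 14 lines: chlz wsukv jhy drxe yxg icc duf mlte ina lgea pldnj vgv bbed tvy
Hunk 3: at line 6 remove [mlte] add [zbmqb,jod] -> 15 lines: chlz wsukv jhy drxe yxg icc duf zbmqb jod ina lgea pldnj vgv bbed tvy
Hunk 4: at line 2 remove [jhy] add [vonid,drzmn] -> 16 lines: chlz wsukv vonid drzmn drxe yxg icc duf zbmqb jod ina lgea pldnj vgv bbed tvy
Final line count: 16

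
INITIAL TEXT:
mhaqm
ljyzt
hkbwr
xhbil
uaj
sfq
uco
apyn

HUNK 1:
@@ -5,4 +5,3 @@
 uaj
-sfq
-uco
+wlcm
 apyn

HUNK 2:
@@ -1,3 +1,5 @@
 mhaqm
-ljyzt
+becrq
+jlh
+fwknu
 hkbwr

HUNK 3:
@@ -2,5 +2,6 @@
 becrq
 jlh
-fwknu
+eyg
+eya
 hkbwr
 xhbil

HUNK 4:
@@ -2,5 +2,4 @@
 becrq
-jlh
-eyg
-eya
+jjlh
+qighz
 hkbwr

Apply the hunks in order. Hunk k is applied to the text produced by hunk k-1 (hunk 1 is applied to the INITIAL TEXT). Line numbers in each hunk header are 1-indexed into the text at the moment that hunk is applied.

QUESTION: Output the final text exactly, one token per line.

Hunk 1: at line 5 remove [sfq,uco] add [wlcm] -> 7 lines: mhaqm ljyzt hkbwr xhbil uaj wlcm apyn
Hunk 2: at line 1 remove [ljyzt] add [becrq,jlh,fwknu] -> 9 lines: mhaqm becrq jlh fwknu hkbwr xhbil uaj wlcm apyn
Hunk 3: at line 2 remove [fwknu] add [eyg,eya] -> 10 lines: mhaqm becrq jlh eyg eya hkbwr xhbil uaj wlcm apyn
Hunk 4: at line 2 remove [jlh,eyg,eya] add [jjlh,qighz] -> 9 lines: mhaqm becrq jjlh qighz hkbwr xhbil uaj wlcm apyn

Answer: mhaqm
becrq
jjlh
qighz
hkbwr
xhbil
uaj
wlcm
apyn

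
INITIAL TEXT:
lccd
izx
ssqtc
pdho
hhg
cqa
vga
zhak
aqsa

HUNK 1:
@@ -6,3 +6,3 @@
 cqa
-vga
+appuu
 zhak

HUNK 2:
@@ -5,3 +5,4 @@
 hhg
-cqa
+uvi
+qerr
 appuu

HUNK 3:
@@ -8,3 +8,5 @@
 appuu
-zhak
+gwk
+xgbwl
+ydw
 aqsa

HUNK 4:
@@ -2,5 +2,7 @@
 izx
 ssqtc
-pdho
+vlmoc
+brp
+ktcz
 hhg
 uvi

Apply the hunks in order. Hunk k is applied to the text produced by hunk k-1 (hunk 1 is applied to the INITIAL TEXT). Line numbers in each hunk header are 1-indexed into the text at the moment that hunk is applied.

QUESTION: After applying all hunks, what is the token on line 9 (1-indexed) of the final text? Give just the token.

Answer: qerr

Derivation:
Hunk 1: at line 6 remove [vga] add [appuu] -> 9 lines: lccd izx ssqtc pdho hhg cqa appuu zhak aqsa
Hunk 2: at line 5 remove [cqa] add [uvi,qerr] -> 10 lines: lccd izx ssqtc pdho hhg uvi qerr appuu zhak aqsa
Hunk 3: at line 8 remove [zhak] add [gwk,xgbwl,ydw] -> 12 lines: lccd izx ssqtc pdho hhg uvi qerr appuu gwk xgbwl ydw aqsa
Hunk 4: at line 2 remove [pdho] add [vlmoc,brp,ktcz] -> 14 lines: lccd izx ssqtc vlmoc brp ktcz hhg uvi qerr appuu gwk xgbwl ydw aqsa
Final line 9: qerr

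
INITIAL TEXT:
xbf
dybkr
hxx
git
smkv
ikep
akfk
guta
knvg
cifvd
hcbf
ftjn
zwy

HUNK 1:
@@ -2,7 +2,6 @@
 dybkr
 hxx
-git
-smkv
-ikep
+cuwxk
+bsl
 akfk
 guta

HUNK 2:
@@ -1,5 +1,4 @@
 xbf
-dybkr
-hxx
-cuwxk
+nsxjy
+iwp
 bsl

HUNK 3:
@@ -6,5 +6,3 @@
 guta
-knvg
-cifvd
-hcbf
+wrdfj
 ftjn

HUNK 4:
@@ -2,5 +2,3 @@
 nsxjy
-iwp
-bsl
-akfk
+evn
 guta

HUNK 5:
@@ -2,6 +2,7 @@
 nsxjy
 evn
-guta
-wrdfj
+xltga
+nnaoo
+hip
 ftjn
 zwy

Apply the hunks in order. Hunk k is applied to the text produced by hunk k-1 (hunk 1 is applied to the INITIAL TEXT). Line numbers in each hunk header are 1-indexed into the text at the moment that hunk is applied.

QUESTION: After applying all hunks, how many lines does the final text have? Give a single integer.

Answer: 8

Derivation:
Hunk 1: at line 2 remove [git,smkv,ikep] add [cuwxk,bsl] -> 12 lines: xbf dybkr hxx cuwxk bsl akfk guta knvg cifvd hcbf ftjn zwy
Hunk 2: at line 1 remove [dybkr,hxx,cuwxk] add [nsxjy,iwp] -> 11 lines: xbf nsxjy iwp bsl akfk guta knvg cifvd hcbf ftjn zwy
Hunk 3: at line 6 remove [knvg,cifvd,hcbf] add [wrdfj] -> 9 lines: xbf nsxjy iwp bsl akfk guta wrdfj ftjn zwy
Hunk 4: at line 2 remove [iwp,bsl,akfk] add [evn] -> 7 lines: xbf nsxjy evn guta wrdfj ftjn zwy
Hunk 5: at line 2 remove [guta,wrdfj] add [xltga,nnaoo,hip] -> 8 lines: xbf nsxjy evn xltga nnaoo hip ftjn zwy
Final line count: 8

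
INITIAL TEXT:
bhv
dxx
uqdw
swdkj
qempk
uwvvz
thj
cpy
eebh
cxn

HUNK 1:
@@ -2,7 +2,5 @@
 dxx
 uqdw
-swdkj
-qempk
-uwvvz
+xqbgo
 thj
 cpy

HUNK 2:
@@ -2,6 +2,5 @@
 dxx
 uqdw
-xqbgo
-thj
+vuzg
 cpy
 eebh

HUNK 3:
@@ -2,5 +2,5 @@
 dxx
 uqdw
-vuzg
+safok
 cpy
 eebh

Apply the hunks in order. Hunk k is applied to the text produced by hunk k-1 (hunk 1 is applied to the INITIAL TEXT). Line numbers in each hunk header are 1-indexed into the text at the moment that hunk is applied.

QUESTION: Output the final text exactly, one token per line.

Hunk 1: at line 2 remove [swdkj,qempk,uwvvz] add [xqbgo] -> 8 lines: bhv dxx uqdw xqbgo thj cpy eebh cxn
Hunk 2: at line 2 remove [xqbgo,thj] add [vuzg] -> 7 lines: bhv dxx uqdw vuzg cpy eebh cxn
Hunk 3: at line 2 remove [vuzg] add [safok] -> 7 lines: bhv dxx uqdw safok cpy eebh cxn

Answer: bhv
dxx
uqdw
safok
cpy
eebh
cxn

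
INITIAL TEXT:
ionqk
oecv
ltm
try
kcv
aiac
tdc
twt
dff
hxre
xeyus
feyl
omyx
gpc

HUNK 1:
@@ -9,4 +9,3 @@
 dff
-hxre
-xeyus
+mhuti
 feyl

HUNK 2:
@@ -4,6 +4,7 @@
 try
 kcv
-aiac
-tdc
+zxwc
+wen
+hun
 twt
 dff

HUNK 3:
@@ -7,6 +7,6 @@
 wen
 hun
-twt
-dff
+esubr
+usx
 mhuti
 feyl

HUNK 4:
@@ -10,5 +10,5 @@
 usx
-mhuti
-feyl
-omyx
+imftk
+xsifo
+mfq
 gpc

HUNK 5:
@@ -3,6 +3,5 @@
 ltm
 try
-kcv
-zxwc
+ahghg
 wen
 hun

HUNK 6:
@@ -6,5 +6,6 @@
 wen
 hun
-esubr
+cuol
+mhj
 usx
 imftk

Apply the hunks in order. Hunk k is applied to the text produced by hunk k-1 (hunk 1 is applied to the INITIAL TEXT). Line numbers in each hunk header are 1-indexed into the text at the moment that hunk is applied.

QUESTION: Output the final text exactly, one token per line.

Answer: ionqk
oecv
ltm
try
ahghg
wen
hun
cuol
mhj
usx
imftk
xsifo
mfq
gpc

Derivation:
Hunk 1: at line 9 remove [hxre,xeyus] add [mhuti] -> 13 lines: ionqk oecv ltm try kcv aiac tdc twt dff mhuti feyl omyx gpc
Hunk 2: at line 4 remove [aiac,tdc] add [zxwc,wen,hun] -> 14 lines: ionqk oecv ltm try kcv zxwc wen hun twt dff mhuti feyl omyx gpc
Hunk 3: at line 7 remove [twt,dff] add [esubr,usx] -> 14 lines: ionqk oecv ltm try kcv zxwc wen hun esubr usx mhuti feyl omyx gpc
Hunk 4: at line 10 remove [mhuti,feyl,omyx] add [imftk,xsifo,mfq] -> 14 lines: ionqk oecv ltm try kcv zxwc wen hun esubr usx imftk xsifo mfq gpc
Hunk 5: at line 3 remove [kcv,zxwc] add [ahghg] -> 13 lines: ionqk oecv ltm try ahghg wen hun esubr usx imftk xsifo mfq gpc
Hunk 6: at line 6 remove [esubr] add [cuol,mhj] -> 14 lines: ionqk oecv ltm try ahghg wen hun cuol mhj usx imftk xsifo mfq gpc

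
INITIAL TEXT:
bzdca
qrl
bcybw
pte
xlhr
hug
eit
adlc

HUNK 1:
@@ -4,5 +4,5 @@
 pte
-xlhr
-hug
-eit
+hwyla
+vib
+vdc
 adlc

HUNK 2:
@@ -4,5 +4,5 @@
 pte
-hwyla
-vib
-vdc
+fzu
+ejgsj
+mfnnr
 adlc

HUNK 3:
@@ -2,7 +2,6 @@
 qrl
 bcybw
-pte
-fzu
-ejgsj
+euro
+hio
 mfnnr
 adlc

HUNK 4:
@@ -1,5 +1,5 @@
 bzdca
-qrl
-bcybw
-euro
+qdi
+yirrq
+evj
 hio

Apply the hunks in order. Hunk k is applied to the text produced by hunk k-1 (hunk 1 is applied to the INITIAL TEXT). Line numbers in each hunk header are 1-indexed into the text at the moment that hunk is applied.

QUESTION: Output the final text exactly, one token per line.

Answer: bzdca
qdi
yirrq
evj
hio
mfnnr
adlc

Derivation:
Hunk 1: at line 4 remove [xlhr,hug,eit] add [hwyla,vib,vdc] -> 8 lines: bzdca qrl bcybw pte hwyla vib vdc adlc
Hunk 2: at line 4 remove [hwyla,vib,vdc] add [fzu,ejgsj,mfnnr] -> 8 lines: bzdca qrl bcybw pte fzu ejgsj mfnnr adlc
Hunk 3: at line 2 remove [pte,fzu,ejgsj] add [euro,hio] -> 7 lines: bzdca qrl bcybw euro hio mfnnr adlc
Hunk 4: at line 1 remove [qrl,bcybw,euro] add [qdi,yirrq,evj] -> 7 lines: bzdca qdi yirrq evj hio mfnnr adlc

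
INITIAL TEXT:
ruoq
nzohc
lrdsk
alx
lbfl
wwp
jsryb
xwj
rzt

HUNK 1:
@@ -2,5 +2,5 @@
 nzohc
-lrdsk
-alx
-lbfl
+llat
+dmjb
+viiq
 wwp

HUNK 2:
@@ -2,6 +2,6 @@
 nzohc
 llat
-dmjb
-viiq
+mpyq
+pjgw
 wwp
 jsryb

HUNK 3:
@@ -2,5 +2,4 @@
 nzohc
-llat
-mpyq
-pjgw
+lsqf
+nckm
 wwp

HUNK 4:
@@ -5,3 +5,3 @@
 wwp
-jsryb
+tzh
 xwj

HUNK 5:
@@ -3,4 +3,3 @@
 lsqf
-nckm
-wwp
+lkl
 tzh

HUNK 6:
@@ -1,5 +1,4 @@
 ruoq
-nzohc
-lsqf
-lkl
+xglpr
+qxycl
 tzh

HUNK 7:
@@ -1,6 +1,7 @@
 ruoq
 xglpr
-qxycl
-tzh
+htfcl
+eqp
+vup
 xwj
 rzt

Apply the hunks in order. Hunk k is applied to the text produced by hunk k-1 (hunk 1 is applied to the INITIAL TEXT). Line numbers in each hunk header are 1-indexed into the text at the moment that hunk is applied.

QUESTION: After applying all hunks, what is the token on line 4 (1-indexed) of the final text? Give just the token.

Hunk 1: at line 2 remove [lrdsk,alx,lbfl] add [llat,dmjb,viiq] -> 9 lines: ruoq nzohc llat dmjb viiq wwp jsryb xwj rzt
Hunk 2: at line 2 remove [dmjb,viiq] add [mpyq,pjgw] -> 9 lines: ruoq nzohc llat mpyq pjgw wwp jsryb xwj rzt
Hunk 3: at line 2 remove [llat,mpyq,pjgw] add [lsqf,nckm] -> 8 lines: ruoq nzohc lsqf nckm wwp jsryb xwj rzt
Hunk 4: at line 5 remove [jsryb] add [tzh] -> 8 lines: ruoq nzohc lsqf nckm wwp tzh xwj rzt
Hunk 5: at line 3 remove [nckm,wwp] add [lkl] -> 7 lines: ruoq nzohc lsqf lkl tzh xwj rzt
Hunk 6: at line 1 remove [nzohc,lsqf,lkl] add [xglpr,qxycl] -> 6 lines: ruoq xglpr qxycl tzh xwj rzt
Hunk 7: at line 1 remove [qxycl,tzh] add [htfcl,eqp,vup] -> 7 lines: ruoq xglpr htfcl eqp vup xwj rzt
Final line 4: eqp

Answer: eqp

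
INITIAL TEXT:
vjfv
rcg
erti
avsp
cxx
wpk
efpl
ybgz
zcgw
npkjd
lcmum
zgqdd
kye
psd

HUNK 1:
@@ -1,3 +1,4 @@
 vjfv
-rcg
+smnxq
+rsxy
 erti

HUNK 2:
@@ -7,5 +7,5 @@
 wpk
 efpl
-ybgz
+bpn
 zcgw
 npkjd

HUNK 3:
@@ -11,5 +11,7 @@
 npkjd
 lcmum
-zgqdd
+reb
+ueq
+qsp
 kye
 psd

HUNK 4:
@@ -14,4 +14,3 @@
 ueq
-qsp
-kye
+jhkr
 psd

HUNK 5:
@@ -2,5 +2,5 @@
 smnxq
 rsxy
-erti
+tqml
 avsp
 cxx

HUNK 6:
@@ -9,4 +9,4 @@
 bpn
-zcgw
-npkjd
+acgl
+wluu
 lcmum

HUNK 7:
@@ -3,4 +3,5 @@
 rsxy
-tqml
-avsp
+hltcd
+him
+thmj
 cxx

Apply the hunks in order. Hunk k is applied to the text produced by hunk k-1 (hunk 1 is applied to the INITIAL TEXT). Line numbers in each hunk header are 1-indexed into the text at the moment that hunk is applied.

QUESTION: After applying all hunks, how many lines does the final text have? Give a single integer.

Answer: 17

Derivation:
Hunk 1: at line 1 remove [rcg] add [smnxq,rsxy] -> 15 lines: vjfv smnxq rsxy erti avsp cxx wpk efpl ybgz zcgw npkjd lcmum zgqdd kye psd
Hunk 2: at line 7 remove [ybgz] add [bpn] -> 15 lines: vjfv smnxq rsxy erti avsp cxx wpk efpl bpn zcgw npkjd lcmum zgqdd kye psd
Hunk 3: at line 11 remove [zgqdd] add [reb,ueq,qsp] -> 17 lines: vjfv smnxq rsxy erti avsp cxx wpk efpl bpn zcgw npkjd lcmum reb ueq qsp kye psd
Hunk 4: at line 14 remove [qsp,kye] add [jhkr] -> 16 lines: vjfv smnxq rsxy erti avsp cxx wpk efpl bpn zcgw npkjd lcmum reb ueq jhkr psd
Hunk 5: at line 2 remove [erti] add [tqml] -> 16 lines: vjfv smnxq rsxy tqml avsp cxx wpk efpl bpn zcgw npkjd lcmum reb ueq jhkr psd
Hunk 6: at line 9 remove [zcgw,npkjd] add [acgl,wluu] -> 16 lines: vjfv smnxq rsxy tqml avsp cxx wpk efpl bpn acgl wluu lcmum reb ueq jhkr psd
Hunk 7: at line 3 remove [tqml,avsp] add [hltcd,him,thmj] -> 17 lines: vjfv smnxq rsxy hltcd him thmj cxx wpk efpl bpn acgl wluu lcmum reb ueq jhkr psd
Final line count: 17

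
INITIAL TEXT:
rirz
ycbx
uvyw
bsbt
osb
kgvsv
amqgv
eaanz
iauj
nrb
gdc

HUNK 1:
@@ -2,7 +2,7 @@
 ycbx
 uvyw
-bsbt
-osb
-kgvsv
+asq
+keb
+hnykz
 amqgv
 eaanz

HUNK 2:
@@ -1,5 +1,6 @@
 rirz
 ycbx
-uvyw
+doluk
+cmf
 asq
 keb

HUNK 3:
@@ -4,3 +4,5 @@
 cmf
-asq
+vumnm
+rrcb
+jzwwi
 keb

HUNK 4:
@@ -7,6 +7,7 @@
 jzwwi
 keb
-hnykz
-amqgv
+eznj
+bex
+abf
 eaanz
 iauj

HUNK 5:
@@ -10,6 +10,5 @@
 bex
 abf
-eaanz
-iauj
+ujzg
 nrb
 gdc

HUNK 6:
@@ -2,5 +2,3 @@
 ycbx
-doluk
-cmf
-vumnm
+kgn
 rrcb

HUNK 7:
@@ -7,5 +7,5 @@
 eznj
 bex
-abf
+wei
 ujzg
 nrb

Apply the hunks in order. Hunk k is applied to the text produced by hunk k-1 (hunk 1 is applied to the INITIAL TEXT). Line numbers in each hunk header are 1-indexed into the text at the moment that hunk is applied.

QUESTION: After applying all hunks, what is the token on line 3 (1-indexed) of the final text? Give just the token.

Answer: kgn

Derivation:
Hunk 1: at line 2 remove [bsbt,osb,kgvsv] add [asq,keb,hnykz] -> 11 lines: rirz ycbx uvyw asq keb hnykz amqgv eaanz iauj nrb gdc
Hunk 2: at line 1 remove [uvyw] add [doluk,cmf] -> 12 lines: rirz ycbx doluk cmf asq keb hnykz amqgv eaanz iauj nrb gdc
Hunk 3: at line 4 remove [asq] add [vumnm,rrcb,jzwwi] -> 14 lines: rirz ycbx doluk cmf vumnm rrcb jzwwi keb hnykz amqgv eaanz iauj nrb gdc
Hunk 4: at line 7 remove [hnykz,amqgv] add [eznj,bex,abf] -> 15 lines: rirz ycbx doluk cmf vumnm rrcb jzwwi keb eznj bex abf eaanz iauj nrb gdc
Hunk 5: at line 10 remove [eaanz,iauj] add [ujzg] -> 14 lines: rirz ycbx doluk cmf vumnm rrcb jzwwi keb eznj bex abf ujzg nrb gdc
Hunk 6: at line 2 remove [doluk,cmf,vumnm] add [kgn] -> 12 lines: rirz ycbx kgn rrcb jzwwi keb eznj bex abf ujzg nrb gdc
Hunk 7: at line 7 remove [abf] add [wei] -> 12 lines: rirz ycbx kgn rrcb jzwwi keb eznj bex wei ujzg nrb gdc
Final line 3: kgn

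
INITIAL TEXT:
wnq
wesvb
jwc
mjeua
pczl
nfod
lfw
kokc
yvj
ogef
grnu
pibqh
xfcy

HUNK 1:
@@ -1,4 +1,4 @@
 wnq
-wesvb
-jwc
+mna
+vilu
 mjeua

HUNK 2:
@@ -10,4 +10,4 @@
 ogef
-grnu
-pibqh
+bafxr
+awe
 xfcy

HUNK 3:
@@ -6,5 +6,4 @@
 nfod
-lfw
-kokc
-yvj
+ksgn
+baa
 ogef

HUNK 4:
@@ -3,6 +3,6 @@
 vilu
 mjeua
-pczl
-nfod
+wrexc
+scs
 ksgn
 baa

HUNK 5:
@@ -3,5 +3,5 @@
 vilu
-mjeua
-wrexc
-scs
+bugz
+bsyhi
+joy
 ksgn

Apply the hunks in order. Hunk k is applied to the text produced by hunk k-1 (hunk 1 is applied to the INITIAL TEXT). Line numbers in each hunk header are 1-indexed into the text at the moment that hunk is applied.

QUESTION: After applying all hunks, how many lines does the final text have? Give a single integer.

Hunk 1: at line 1 remove [wesvb,jwc] add [mna,vilu] -> 13 lines: wnq mna vilu mjeua pczl nfod lfw kokc yvj ogef grnu pibqh xfcy
Hunk 2: at line 10 remove [grnu,pibqh] add [bafxr,awe] -> 13 lines: wnq mna vilu mjeua pczl nfod lfw kokc yvj ogef bafxr awe xfcy
Hunk 3: at line 6 remove [lfw,kokc,yvj] add [ksgn,baa] -> 12 lines: wnq mna vilu mjeua pczl nfod ksgn baa ogef bafxr awe xfcy
Hunk 4: at line 3 remove [pczl,nfod] add [wrexc,scs] -> 12 lines: wnq mna vilu mjeua wrexc scs ksgn baa ogef bafxr awe xfcy
Hunk 5: at line 3 remove [mjeua,wrexc,scs] add [bugz,bsyhi,joy] -> 12 lines: wnq mna vilu bugz bsyhi joy ksgn baa ogef bafxr awe xfcy
Final line count: 12

Answer: 12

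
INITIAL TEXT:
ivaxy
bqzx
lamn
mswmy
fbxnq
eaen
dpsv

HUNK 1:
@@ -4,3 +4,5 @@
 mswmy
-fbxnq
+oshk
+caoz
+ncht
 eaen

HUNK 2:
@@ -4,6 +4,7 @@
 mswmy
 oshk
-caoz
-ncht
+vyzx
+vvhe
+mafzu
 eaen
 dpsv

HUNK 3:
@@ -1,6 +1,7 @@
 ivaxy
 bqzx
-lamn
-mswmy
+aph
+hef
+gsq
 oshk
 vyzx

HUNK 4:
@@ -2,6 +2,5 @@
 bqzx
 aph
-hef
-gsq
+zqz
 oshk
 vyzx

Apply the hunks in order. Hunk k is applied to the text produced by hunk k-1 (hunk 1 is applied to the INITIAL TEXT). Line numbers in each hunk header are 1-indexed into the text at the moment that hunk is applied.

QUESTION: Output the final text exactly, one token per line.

Answer: ivaxy
bqzx
aph
zqz
oshk
vyzx
vvhe
mafzu
eaen
dpsv

Derivation:
Hunk 1: at line 4 remove [fbxnq] add [oshk,caoz,ncht] -> 9 lines: ivaxy bqzx lamn mswmy oshk caoz ncht eaen dpsv
Hunk 2: at line 4 remove [caoz,ncht] add [vyzx,vvhe,mafzu] -> 10 lines: ivaxy bqzx lamn mswmy oshk vyzx vvhe mafzu eaen dpsv
Hunk 3: at line 1 remove [lamn,mswmy] add [aph,hef,gsq] -> 11 lines: ivaxy bqzx aph hef gsq oshk vyzx vvhe mafzu eaen dpsv
Hunk 4: at line 2 remove [hef,gsq] add [zqz] -> 10 lines: ivaxy bqzx aph zqz oshk vyzx vvhe mafzu eaen dpsv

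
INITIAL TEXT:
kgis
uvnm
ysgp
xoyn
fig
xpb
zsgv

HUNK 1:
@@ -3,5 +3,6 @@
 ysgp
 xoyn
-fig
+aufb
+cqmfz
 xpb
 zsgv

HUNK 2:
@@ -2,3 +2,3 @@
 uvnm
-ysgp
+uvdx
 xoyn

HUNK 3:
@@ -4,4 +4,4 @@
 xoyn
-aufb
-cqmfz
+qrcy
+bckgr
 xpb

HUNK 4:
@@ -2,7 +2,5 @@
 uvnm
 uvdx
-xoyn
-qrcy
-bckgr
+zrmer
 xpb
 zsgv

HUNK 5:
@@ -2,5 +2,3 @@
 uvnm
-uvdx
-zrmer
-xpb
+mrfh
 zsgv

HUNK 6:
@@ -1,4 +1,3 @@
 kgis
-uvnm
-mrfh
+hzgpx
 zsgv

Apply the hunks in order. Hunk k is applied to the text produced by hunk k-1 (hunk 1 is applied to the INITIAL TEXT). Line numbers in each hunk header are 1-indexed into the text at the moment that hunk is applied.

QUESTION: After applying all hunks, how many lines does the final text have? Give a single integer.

Answer: 3

Derivation:
Hunk 1: at line 3 remove [fig] add [aufb,cqmfz] -> 8 lines: kgis uvnm ysgp xoyn aufb cqmfz xpb zsgv
Hunk 2: at line 2 remove [ysgp] add [uvdx] -> 8 lines: kgis uvnm uvdx xoyn aufb cqmfz xpb zsgv
Hunk 3: at line 4 remove [aufb,cqmfz] add [qrcy,bckgr] -> 8 lines: kgis uvnm uvdx xoyn qrcy bckgr xpb zsgv
Hunk 4: at line 2 remove [xoyn,qrcy,bckgr] add [zrmer] -> 6 lines: kgis uvnm uvdx zrmer xpb zsgv
Hunk 5: at line 2 remove [uvdx,zrmer,xpb] add [mrfh] -> 4 lines: kgis uvnm mrfh zsgv
Hunk 6: at line 1 remove [uvnm,mrfh] add [hzgpx] -> 3 lines: kgis hzgpx zsgv
Final line count: 3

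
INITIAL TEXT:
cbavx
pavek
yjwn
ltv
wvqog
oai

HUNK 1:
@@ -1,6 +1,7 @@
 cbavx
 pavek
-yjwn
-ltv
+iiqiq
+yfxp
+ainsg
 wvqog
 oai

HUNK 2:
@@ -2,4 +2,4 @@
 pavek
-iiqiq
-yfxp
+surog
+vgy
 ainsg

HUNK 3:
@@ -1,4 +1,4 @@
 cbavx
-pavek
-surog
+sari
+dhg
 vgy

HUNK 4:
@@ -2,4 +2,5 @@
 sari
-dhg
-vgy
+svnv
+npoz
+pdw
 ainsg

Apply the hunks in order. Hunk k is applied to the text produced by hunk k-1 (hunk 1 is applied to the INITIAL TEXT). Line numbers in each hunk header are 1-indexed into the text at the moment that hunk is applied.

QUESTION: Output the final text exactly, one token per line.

Answer: cbavx
sari
svnv
npoz
pdw
ainsg
wvqog
oai

Derivation:
Hunk 1: at line 1 remove [yjwn,ltv] add [iiqiq,yfxp,ainsg] -> 7 lines: cbavx pavek iiqiq yfxp ainsg wvqog oai
Hunk 2: at line 2 remove [iiqiq,yfxp] add [surog,vgy] -> 7 lines: cbavx pavek surog vgy ainsg wvqog oai
Hunk 3: at line 1 remove [pavek,surog] add [sari,dhg] -> 7 lines: cbavx sari dhg vgy ainsg wvqog oai
Hunk 4: at line 2 remove [dhg,vgy] add [svnv,npoz,pdw] -> 8 lines: cbavx sari svnv npoz pdw ainsg wvqog oai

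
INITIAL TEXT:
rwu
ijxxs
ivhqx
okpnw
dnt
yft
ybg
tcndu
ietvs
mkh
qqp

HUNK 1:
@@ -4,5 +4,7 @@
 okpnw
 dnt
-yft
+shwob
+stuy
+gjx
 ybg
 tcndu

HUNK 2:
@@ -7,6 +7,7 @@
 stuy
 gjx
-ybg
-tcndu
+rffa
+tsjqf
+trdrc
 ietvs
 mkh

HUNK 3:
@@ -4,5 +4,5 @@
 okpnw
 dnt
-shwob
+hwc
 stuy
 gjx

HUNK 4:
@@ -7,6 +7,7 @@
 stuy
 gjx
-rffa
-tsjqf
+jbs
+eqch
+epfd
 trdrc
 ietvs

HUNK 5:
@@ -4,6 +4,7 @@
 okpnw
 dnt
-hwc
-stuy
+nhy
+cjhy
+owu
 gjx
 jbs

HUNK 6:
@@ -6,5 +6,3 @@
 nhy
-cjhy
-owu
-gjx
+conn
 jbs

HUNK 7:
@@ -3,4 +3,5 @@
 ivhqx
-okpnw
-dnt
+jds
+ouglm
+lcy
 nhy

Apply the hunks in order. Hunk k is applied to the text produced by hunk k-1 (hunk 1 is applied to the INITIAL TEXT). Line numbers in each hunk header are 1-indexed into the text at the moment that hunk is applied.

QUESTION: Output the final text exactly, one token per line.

Answer: rwu
ijxxs
ivhqx
jds
ouglm
lcy
nhy
conn
jbs
eqch
epfd
trdrc
ietvs
mkh
qqp

Derivation:
Hunk 1: at line 4 remove [yft] add [shwob,stuy,gjx] -> 13 lines: rwu ijxxs ivhqx okpnw dnt shwob stuy gjx ybg tcndu ietvs mkh qqp
Hunk 2: at line 7 remove [ybg,tcndu] add [rffa,tsjqf,trdrc] -> 14 lines: rwu ijxxs ivhqx okpnw dnt shwob stuy gjx rffa tsjqf trdrc ietvs mkh qqp
Hunk 3: at line 4 remove [shwob] add [hwc] -> 14 lines: rwu ijxxs ivhqx okpnw dnt hwc stuy gjx rffa tsjqf trdrc ietvs mkh qqp
Hunk 4: at line 7 remove [rffa,tsjqf] add [jbs,eqch,epfd] -> 15 lines: rwu ijxxs ivhqx okpnw dnt hwc stuy gjx jbs eqch epfd trdrc ietvs mkh qqp
Hunk 5: at line 4 remove [hwc,stuy] add [nhy,cjhy,owu] -> 16 lines: rwu ijxxs ivhqx okpnw dnt nhy cjhy owu gjx jbs eqch epfd trdrc ietvs mkh qqp
Hunk 6: at line 6 remove [cjhy,owu,gjx] add [conn] -> 14 lines: rwu ijxxs ivhqx okpnw dnt nhy conn jbs eqch epfd trdrc ietvs mkh qqp
Hunk 7: at line 3 remove [okpnw,dnt] add [jds,ouglm,lcy] -> 15 lines: rwu ijxxs ivhqx jds ouglm lcy nhy conn jbs eqch epfd trdrc ietvs mkh qqp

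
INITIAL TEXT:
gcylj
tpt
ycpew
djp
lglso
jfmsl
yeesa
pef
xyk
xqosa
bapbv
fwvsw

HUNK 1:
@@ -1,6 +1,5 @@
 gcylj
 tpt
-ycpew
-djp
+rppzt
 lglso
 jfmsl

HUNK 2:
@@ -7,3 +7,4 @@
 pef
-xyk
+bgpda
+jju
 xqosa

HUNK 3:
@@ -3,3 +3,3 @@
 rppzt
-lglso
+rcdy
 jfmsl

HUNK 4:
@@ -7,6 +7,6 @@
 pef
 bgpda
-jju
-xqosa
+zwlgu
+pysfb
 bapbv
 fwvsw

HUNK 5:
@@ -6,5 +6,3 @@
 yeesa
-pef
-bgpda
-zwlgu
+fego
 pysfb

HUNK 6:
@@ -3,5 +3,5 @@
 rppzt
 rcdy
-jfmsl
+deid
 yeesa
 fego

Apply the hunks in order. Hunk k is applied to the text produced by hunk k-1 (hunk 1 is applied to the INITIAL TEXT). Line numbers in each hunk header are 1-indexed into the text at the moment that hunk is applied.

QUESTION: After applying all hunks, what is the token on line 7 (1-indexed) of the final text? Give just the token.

Answer: fego

Derivation:
Hunk 1: at line 1 remove [ycpew,djp] add [rppzt] -> 11 lines: gcylj tpt rppzt lglso jfmsl yeesa pef xyk xqosa bapbv fwvsw
Hunk 2: at line 7 remove [xyk] add [bgpda,jju] -> 12 lines: gcylj tpt rppzt lglso jfmsl yeesa pef bgpda jju xqosa bapbv fwvsw
Hunk 3: at line 3 remove [lglso] add [rcdy] -> 12 lines: gcylj tpt rppzt rcdy jfmsl yeesa pef bgpda jju xqosa bapbv fwvsw
Hunk 4: at line 7 remove [jju,xqosa] add [zwlgu,pysfb] -> 12 lines: gcylj tpt rppzt rcdy jfmsl yeesa pef bgpda zwlgu pysfb bapbv fwvsw
Hunk 5: at line 6 remove [pef,bgpda,zwlgu] add [fego] -> 10 lines: gcylj tpt rppzt rcdy jfmsl yeesa fego pysfb bapbv fwvsw
Hunk 6: at line 3 remove [jfmsl] add [deid] -> 10 lines: gcylj tpt rppzt rcdy deid yeesa fego pysfb bapbv fwvsw
Final line 7: fego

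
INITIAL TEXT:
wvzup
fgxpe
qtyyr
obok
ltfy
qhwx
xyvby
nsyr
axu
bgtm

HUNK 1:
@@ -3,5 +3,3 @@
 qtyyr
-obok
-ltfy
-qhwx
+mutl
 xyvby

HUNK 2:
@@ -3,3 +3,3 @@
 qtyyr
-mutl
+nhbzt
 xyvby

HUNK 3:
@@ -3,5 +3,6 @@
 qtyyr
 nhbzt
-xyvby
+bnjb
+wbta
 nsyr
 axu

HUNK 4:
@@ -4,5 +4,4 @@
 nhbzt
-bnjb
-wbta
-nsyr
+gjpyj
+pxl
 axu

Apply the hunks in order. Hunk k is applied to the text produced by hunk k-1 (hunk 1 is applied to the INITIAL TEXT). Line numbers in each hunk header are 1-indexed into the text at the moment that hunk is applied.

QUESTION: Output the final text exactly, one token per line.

Hunk 1: at line 3 remove [obok,ltfy,qhwx] add [mutl] -> 8 lines: wvzup fgxpe qtyyr mutl xyvby nsyr axu bgtm
Hunk 2: at line 3 remove [mutl] add [nhbzt] -> 8 lines: wvzup fgxpe qtyyr nhbzt xyvby nsyr axu bgtm
Hunk 3: at line 3 remove [xyvby] add [bnjb,wbta] -> 9 lines: wvzup fgxpe qtyyr nhbzt bnjb wbta nsyr axu bgtm
Hunk 4: at line 4 remove [bnjb,wbta,nsyr] add [gjpyj,pxl] -> 8 lines: wvzup fgxpe qtyyr nhbzt gjpyj pxl axu bgtm

Answer: wvzup
fgxpe
qtyyr
nhbzt
gjpyj
pxl
axu
bgtm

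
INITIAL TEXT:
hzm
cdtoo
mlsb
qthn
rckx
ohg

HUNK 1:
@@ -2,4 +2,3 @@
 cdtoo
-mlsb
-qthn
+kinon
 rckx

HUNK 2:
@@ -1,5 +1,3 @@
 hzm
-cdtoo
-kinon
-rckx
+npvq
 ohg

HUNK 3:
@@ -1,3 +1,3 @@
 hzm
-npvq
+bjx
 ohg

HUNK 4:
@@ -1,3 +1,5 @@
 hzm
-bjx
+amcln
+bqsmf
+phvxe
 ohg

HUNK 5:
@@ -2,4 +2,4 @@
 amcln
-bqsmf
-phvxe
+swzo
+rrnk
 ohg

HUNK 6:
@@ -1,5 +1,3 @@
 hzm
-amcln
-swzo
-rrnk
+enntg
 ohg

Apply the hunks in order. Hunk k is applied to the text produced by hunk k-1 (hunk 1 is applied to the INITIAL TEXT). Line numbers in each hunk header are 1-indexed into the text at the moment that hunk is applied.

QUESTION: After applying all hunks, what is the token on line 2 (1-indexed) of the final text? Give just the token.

Hunk 1: at line 2 remove [mlsb,qthn] add [kinon] -> 5 lines: hzm cdtoo kinon rckx ohg
Hunk 2: at line 1 remove [cdtoo,kinon,rckx] add [npvq] -> 3 lines: hzm npvq ohg
Hunk 3: at line 1 remove [npvq] add [bjx] -> 3 lines: hzm bjx ohg
Hunk 4: at line 1 remove [bjx] add [amcln,bqsmf,phvxe] -> 5 lines: hzm amcln bqsmf phvxe ohg
Hunk 5: at line 2 remove [bqsmf,phvxe] add [swzo,rrnk] -> 5 lines: hzm amcln swzo rrnk ohg
Hunk 6: at line 1 remove [amcln,swzo,rrnk] add [enntg] -> 3 lines: hzm enntg ohg
Final line 2: enntg

Answer: enntg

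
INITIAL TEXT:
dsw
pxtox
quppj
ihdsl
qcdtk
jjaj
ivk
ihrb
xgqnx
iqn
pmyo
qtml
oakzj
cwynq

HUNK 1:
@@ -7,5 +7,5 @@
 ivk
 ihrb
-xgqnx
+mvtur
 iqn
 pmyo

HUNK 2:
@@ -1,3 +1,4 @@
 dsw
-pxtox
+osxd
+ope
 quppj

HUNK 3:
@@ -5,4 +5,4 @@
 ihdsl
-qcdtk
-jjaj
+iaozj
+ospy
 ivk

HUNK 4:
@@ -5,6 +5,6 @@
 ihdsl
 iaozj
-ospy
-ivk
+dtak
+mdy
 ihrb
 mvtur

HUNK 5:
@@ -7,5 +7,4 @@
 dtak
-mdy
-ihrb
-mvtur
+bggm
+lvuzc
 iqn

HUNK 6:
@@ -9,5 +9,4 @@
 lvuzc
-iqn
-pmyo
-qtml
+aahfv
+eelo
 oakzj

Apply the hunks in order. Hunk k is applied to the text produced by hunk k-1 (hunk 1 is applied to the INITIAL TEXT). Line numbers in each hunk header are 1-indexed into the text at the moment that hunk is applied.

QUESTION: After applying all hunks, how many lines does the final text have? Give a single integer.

Hunk 1: at line 7 remove [xgqnx] add [mvtur] -> 14 lines: dsw pxtox quppj ihdsl qcdtk jjaj ivk ihrb mvtur iqn pmyo qtml oakzj cwynq
Hunk 2: at line 1 remove [pxtox] add [osxd,ope] -> 15 lines: dsw osxd ope quppj ihdsl qcdtk jjaj ivk ihrb mvtur iqn pmyo qtml oakzj cwynq
Hunk 3: at line 5 remove [qcdtk,jjaj] add [iaozj,ospy] -> 15 lines: dsw osxd ope quppj ihdsl iaozj ospy ivk ihrb mvtur iqn pmyo qtml oakzj cwynq
Hunk 4: at line 5 remove [ospy,ivk] add [dtak,mdy] -> 15 lines: dsw osxd ope quppj ihdsl iaozj dtak mdy ihrb mvtur iqn pmyo qtml oakzj cwynq
Hunk 5: at line 7 remove [mdy,ihrb,mvtur] add [bggm,lvuzc] -> 14 lines: dsw osxd ope quppj ihdsl iaozj dtak bggm lvuzc iqn pmyo qtml oakzj cwynq
Hunk 6: at line 9 remove [iqn,pmyo,qtml] add [aahfv,eelo] -> 13 lines: dsw osxd ope quppj ihdsl iaozj dtak bggm lvuzc aahfv eelo oakzj cwynq
Final line count: 13

Answer: 13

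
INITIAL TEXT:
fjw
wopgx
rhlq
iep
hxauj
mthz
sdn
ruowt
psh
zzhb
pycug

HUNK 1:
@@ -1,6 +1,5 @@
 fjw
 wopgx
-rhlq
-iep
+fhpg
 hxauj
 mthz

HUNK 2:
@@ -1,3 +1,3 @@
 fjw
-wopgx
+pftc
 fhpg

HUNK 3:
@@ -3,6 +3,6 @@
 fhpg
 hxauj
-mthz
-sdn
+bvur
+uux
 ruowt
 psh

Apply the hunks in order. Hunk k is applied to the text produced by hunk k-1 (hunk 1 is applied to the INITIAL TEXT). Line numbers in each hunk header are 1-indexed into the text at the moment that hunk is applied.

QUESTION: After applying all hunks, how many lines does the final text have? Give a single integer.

Answer: 10

Derivation:
Hunk 1: at line 1 remove [rhlq,iep] add [fhpg] -> 10 lines: fjw wopgx fhpg hxauj mthz sdn ruowt psh zzhb pycug
Hunk 2: at line 1 remove [wopgx] add [pftc] -> 10 lines: fjw pftc fhpg hxauj mthz sdn ruowt psh zzhb pycug
Hunk 3: at line 3 remove [mthz,sdn] add [bvur,uux] -> 10 lines: fjw pftc fhpg hxauj bvur uux ruowt psh zzhb pycug
Final line count: 10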